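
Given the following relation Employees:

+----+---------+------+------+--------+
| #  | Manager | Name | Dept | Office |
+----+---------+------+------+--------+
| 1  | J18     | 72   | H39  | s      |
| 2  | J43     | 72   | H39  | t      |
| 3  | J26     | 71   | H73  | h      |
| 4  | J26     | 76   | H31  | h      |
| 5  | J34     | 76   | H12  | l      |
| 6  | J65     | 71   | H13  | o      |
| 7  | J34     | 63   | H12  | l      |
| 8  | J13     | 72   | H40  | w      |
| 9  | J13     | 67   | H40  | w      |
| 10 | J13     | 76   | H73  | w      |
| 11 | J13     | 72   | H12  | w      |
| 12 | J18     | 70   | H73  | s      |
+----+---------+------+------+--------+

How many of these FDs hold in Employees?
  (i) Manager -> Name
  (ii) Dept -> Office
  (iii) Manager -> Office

1

(i) Manager -> Name: Manager=J18: rows 1, 12 → Name takes values {72, 70} — violation; Manager=J26: rows 3, 4 → Name takes values {71, 76} — violation; Manager=J34: rows 5, 7 → Name takes values {76, 63} — violation; Manager=J13: rows 8, 9, 10, 11 → Name takes values {72, 67, 76} — violation — fails.
(ii) Dept -> Office: Dept=H39: rows 1, 2 → Office takes values {s, t} — violation; Dept=H73: rows 3, 10, 12 → Office takes values {h, w, s} — violation; Dept=H12: rows 5, 7, 11 → Office takes values {l, w} — violation — fails.
(iii) Manager -> Office: every LHS value maps to a single RHS value — holds.
1 of the 3 dependencies holds.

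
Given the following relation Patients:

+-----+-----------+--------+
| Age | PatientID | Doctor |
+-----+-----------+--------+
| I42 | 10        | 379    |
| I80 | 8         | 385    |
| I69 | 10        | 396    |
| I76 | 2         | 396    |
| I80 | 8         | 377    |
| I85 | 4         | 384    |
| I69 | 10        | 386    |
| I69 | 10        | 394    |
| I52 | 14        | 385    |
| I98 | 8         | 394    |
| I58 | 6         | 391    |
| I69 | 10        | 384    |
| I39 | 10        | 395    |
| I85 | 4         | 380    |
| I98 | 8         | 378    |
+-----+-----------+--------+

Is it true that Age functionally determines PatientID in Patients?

Age=I42: 1 row → PatientID = 10 ✓
Age=I80: 2 rows → PatientID = 8, 8 ✓
Age=I69: 4 rows → PatientID = 10, 10, 10, 10 ✓
Age=I76: 1 row → PatientID = 2 ✓
Age=I85: 2 rows → PatientID = 4, 4 ✓
Age=I52: 1 row → PatientID = 14 ✓
Age=I98: 2 rows → PatientID = 8, 8 ✓
Age=I58: 1 row → PatientID = 6 ✓
Age=I39: 1 row → PatientID = 10 ✓
Every Age value is associated with a single PatientID value, so Age -> PatientID holds.

Yes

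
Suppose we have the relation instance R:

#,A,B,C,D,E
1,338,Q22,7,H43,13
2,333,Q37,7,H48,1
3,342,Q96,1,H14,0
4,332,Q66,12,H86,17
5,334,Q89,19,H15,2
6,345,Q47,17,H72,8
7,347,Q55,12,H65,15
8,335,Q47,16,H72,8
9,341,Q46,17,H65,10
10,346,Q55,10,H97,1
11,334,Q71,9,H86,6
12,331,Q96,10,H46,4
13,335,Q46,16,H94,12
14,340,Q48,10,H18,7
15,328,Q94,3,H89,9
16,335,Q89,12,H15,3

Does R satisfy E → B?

No

E=13: row 1 → B = Q22 ✓
E=1: rows 2, 10 → B takes values {Q37, Q55} — violation
E=0: row 3 → B = Q96 ✓
E=17: row 4 → B = Q66 ✓
E=2: row 5 → B = Q89 ✓
E=8: rows 6, 8 → B = Q47, Q47 ✓
E=15: row 7 → B = Q55 ✓
E=10: row 9 → B = Q46 ✓
E=6: row 11 → B = Q71 ✓
E=4: row 12 → B = Q96 ✓
E=12: row 13 → B = Q46 ✓
E=7: row 14 → B = Q48 ✓
E=9: row 15 → B = Q94 ✓
E=3: row 16 → B = Q89 ✓
Two rows agree on E but differ on B, so E → B does not hold.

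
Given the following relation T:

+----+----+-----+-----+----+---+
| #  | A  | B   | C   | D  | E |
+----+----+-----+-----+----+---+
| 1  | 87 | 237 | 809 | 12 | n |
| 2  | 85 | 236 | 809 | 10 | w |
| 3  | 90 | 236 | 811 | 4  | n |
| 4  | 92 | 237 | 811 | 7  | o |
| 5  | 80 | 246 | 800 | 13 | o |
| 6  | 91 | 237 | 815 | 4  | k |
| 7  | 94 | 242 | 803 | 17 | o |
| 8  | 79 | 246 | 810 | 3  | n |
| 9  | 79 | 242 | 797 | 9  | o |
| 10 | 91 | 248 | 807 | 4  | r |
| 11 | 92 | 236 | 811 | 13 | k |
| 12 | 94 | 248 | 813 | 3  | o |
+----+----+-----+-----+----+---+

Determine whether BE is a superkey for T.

No

Rows 7 and 9 have the same BE value (B=242, E=o) but are distinct tuples, so BE does not determine every attribute — not a superkey.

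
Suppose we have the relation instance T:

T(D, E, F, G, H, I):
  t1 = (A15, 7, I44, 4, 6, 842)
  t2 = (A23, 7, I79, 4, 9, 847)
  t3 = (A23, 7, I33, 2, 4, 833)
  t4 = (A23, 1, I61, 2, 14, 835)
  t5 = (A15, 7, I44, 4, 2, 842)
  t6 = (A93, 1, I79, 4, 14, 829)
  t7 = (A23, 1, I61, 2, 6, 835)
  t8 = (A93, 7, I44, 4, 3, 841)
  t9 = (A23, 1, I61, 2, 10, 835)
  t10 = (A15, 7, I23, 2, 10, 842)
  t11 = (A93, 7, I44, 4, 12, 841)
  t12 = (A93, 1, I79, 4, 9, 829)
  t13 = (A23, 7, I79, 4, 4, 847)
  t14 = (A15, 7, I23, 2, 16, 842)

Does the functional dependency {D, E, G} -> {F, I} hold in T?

(D=A15, E=7, G=4): rows 1, 5 → {F,I} = (I44, 842), (I44, 842) ✓
(D=A23, E=7, G=4): rows 2, 13 → {F,I} = (I79, 847), (I79, 847) ✓
(D=A23, E=7, G=2): row 3 → {F,I} = (I33, 833) ✓
(D=A23, E=1, G=2): rows 4, 7, 9 → {F,I} = (I61, 835), (I61, 835), (I61, 835) ✓
(D=A93, E=1, G=4): rows 6, 12 → {F,I} = (I79, 829), (I79, 829) ✓
(D=A93, E=7, G=4): rows 8, 11 → {F,I} = (I44, 841), (I44, 841) ✓
(D=A15, E=7, G=2): rows 10, 14 → {F,I} = (I23, 842), (I23, 842) ✓
Every {D, E, G} value is associated with a single {F, I} value, so {D, E, G} -> {F, I} holds.

Yes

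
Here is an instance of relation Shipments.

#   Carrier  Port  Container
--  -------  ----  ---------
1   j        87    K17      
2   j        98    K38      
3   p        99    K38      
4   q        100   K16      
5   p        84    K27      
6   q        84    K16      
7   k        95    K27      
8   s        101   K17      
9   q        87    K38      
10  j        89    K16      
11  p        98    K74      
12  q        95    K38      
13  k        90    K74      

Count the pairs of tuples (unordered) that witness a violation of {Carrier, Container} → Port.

2

(Carrier=q, Container=K16): violating pairs (4,6) — 1 pair.
(Carrier=q, Container=K38): violating pairs (9,12) — 1 pair.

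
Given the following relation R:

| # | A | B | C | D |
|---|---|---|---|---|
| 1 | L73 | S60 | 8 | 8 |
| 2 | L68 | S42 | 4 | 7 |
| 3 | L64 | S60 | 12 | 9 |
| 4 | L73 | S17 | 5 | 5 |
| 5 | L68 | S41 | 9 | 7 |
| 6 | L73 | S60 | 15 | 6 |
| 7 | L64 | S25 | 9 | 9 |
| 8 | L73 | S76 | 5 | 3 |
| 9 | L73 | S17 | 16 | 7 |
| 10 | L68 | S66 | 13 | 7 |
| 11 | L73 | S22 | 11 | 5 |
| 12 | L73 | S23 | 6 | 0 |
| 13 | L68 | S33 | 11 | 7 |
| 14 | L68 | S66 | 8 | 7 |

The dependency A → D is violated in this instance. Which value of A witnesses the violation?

A=L73: rows 1, 4, 6, 8, 9, 11, 12 → D takes values {8, 5, 6, 3, 7, 0} — violation
A=L68: rows 2, 5, 10, 13, 14 → D = 7, 7, 7, 7, 7 ✓
A=L64: rows 3, 7 → D = 9, 9 ✓
The only A value with inconsistent D is A=L73.

L73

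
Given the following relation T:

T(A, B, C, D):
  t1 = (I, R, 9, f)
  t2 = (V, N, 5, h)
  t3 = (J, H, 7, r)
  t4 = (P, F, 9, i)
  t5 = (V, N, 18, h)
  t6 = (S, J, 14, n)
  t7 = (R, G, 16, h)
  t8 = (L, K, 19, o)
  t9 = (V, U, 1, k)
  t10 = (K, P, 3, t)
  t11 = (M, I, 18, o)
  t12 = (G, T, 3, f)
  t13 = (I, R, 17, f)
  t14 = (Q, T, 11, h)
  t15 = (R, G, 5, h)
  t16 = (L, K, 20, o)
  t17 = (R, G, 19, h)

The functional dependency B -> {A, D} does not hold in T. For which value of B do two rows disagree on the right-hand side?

T

B=R: rows 1, 13 → {A,D} = (I, f), (I, f) ✓
B=N: rows 2, 5 → {A,D} = (V, h), (V, h) ✓
B=H: row 3 → {A,D} = (J, r) ✓
B=F: row 4 → {A,D} = (P, i) ✓
B=J: row 6 → {A,D} = (S, n) ✓
B=G: rows 7, 15, 17 → {A,D} = (R, h), (R, h), (R, h) ✓
B=K: rows 8, 16 → {A,D} = (L, o), (L, o) ✓
B=U: row 9 → {A,D} = (V, k) ✓
B=P: row 10 → {A,D} = (K, t) ✓
B=I: row 11 → {A,D} = (M, o) ✓
B=T: rows 12, 14 → {A,D} takes values {(G, f), (Q, h)} — violation
The only B value with inconsistent RHS is B=T.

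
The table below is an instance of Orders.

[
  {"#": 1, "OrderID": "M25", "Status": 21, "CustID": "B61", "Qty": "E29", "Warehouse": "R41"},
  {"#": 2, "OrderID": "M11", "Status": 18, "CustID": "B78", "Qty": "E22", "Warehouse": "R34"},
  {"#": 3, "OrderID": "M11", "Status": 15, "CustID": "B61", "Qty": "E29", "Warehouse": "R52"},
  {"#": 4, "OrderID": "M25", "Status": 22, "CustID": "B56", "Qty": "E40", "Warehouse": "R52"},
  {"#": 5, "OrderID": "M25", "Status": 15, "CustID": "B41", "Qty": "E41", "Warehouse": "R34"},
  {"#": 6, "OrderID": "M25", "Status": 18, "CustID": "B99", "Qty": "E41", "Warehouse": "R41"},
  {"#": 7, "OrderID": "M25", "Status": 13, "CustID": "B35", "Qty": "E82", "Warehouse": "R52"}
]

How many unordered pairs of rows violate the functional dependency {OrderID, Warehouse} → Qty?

(OrderID=M25, Warehouse=R41): violating pairs (1,6) — 1 pair.
(OrderID=M25, Warehouse=R52): violating pairs (4,7) — 1 pair.

2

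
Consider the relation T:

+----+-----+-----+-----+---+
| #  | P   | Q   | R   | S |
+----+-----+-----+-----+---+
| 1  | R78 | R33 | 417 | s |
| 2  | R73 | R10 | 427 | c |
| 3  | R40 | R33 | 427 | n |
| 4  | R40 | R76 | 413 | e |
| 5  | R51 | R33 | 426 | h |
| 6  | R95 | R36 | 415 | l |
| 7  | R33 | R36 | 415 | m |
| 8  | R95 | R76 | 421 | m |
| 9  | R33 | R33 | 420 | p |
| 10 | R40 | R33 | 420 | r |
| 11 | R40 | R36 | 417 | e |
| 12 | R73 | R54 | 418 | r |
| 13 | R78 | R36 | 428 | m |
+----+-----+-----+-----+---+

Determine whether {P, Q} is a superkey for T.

Rows 3 and 10 have the same {P, Q} value (P=R40, Q=R33) but are distinct tuples, so {P, Q} does not determine every attribute — not a superkey.

No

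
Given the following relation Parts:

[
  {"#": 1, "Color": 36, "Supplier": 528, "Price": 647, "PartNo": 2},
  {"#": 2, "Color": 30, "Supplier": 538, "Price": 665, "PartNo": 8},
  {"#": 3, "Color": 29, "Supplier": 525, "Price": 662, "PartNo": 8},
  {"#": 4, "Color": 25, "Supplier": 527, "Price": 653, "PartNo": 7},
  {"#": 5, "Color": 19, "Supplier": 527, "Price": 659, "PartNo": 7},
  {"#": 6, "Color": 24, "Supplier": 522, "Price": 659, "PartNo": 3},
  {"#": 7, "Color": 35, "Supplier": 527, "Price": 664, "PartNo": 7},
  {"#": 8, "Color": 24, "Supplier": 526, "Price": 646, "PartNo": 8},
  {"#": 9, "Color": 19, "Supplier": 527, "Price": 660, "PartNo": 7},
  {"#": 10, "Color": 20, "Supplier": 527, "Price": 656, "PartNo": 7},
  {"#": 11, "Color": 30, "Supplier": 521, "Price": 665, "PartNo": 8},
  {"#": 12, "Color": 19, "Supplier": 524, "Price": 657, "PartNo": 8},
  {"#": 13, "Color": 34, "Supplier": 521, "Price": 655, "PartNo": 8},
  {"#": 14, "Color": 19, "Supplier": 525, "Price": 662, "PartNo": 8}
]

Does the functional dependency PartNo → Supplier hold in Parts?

No

PartNo=2: row 1 → Supplier = 528 ✓
PartNo=8: rows 2, 3, 8, 11, 12, 13, 14 → Supplier takes values {538, 525, 526, 521, 524} — violation
PartNo=7: rows 4, 5, 7, 9, 10 → Supplier = 527, 527, 527, 527, 527 ✓
PartNo=3: row 6 → Supplier = 522 ✓
Two rows agree on PartNo but differ on Supplier, so PartNo → Supplier does not hold.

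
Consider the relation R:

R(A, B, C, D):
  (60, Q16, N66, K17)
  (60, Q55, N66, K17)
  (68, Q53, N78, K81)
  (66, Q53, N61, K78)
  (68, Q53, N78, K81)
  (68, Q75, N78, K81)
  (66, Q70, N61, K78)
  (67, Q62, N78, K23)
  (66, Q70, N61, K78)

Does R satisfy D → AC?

D=K17: 2 rows → {A,C} = (60, N66), (60, N66) ✓
D=K81: 3 rows → {A,C} = (68, N78), (68, N78), (68, N78) ✓
D=K78: 3 rows → {A,C} = (66, N61), (66, N61), (66, N61) ✓
D=K23: 1 row → {A,C} = (67, N78) ✓
Every D value is associated with a single AC value, so D → AC holds.

Yes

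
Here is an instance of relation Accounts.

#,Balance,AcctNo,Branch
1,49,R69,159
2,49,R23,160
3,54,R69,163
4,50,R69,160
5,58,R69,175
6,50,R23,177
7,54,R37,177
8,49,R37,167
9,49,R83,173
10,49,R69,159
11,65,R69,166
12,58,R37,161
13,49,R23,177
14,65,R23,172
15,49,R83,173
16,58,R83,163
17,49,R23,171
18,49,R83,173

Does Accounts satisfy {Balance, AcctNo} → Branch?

(Balance=49, AcctNo=R69): rows 1, 10 → Branch = 159, 159 ✓
(Balance=49, AcctNo=R23): rows 2, 13, 17 → Branch takes values {160, 177, 171} — violation
(Balance=54, AcctNo=R69): row 3 → Branch = 163 ✓
(Balance=50, AcctNo=R69): row 4 → Branch = 160 ✓
(Balance=58, AcctNo=R69): row 5 → Branch = 175 ✓
(Balance=50, AcctNo=R23): row 6 → Branch = 177 ✓
(Balance=54, AcctNo=R37): row 7 → Branch = 177 ✓
(Balance=49, AcctNo=R37): row 8 → Branch = 167 ✓
(Balance=49, AcctNo=R83): rows 9, 15, 18 → Branch = 173, 173, 173 ✓
(Balance=65, AcctNo=R69): row 11 → Branch = 166 ✓
(Balance=58, AcctNo=R37): row 12 → Branch = 161 ✓
(Balance=65, AcctNo=R23): row 14 → Branch = 172 ✓
(Balance=58, AcctNo=R83): row 16 → Branch = 163 ✓
Two rows agree on {Balance, AcctNo} but differ on Branch, so {Balance, AcctNo} → Branch does not hold.

No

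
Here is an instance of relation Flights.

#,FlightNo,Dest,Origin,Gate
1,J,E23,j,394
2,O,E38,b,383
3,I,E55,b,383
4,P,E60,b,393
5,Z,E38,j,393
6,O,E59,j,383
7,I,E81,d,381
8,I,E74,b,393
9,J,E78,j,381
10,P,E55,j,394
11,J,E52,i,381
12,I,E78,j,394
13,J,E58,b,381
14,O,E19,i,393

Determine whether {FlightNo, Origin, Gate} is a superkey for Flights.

Yes

All 14 rows have distinct {FlightNo, Origin, Gate} values, so {FlightNo, Origin, Gate} → (all attributes) holds and {FlightNo, Origin, Gate} is a superkey.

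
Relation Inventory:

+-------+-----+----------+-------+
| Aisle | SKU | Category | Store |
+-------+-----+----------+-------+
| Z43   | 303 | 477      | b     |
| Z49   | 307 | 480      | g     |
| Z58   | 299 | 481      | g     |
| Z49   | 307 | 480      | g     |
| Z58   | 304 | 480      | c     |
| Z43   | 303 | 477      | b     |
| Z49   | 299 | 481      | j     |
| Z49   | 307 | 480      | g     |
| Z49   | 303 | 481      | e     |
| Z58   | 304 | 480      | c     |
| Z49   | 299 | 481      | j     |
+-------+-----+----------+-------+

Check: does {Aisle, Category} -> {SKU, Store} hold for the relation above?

(Aisle=Z43, Category=477): 2 rows → {SKU,Store} = (303, b), (303, b) ✓
(Aisle=Z49, Category=480): 3 rows → {SKU,Store} = (307, g), (307, g), (307, g) ✓
(Aisle=Z58, Category=481): 1 row → {SKU,Store} = (299, g) ✓
(Aisle=Z58, Category=480): 2 rows → {SKU,Store} = (304, c), (304, c) ✓
(Aisle=Z49, Category=481): 3 rows → {SKU,Store} takes values {(299, j), (303, e)} — violation
Two rows agree on {Aisle, Category} but differ on {SKU, Store}, so {Aisle, Category} -> {SKU, Store} does not hold.

No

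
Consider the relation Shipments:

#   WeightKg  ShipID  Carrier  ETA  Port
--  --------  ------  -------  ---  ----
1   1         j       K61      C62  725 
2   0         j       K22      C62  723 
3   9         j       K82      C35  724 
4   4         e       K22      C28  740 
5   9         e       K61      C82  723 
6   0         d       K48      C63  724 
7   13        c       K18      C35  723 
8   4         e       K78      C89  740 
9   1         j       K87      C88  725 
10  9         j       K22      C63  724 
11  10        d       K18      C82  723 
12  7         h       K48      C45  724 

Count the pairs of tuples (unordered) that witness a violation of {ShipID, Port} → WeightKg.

(ShipID=j, Port=725): all 2 rows agree on WeightKg — 0 pairs.
(ShipID=j, Port=724): all 2 rows agree on WeightKg — 0 pairs.
(ShipID=e, Port=740): all 2 rows agree on WeightKg — 0 pairs.

0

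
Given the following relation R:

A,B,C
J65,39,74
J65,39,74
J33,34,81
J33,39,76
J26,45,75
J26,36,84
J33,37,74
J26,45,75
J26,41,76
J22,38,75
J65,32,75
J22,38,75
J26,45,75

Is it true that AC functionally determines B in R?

Yes

(A=J65, C=74): 2 rows → B = 39, 39 ✓
(A=J33, C=81): 1 row → B = 34 ✓
(A=J33, C=76): 1 row → B = 39 ✓
(A=J26, C=75): 3 rows → B = 45, 45, 45 ✓
(A=J26, C=84): 1 row → B = 36 ✓
(A=J33, C=74): 1 row → B = 37 ✓
(A=J26, C=76): 1 row → B = 41 ✓
(A=J22, C=75): 2 rows → B = 38, 38 ✓
(A=J65, C=75): 1 row → B = 32 ✓
Every AC value is associated with a single B value, so AC -> B holds.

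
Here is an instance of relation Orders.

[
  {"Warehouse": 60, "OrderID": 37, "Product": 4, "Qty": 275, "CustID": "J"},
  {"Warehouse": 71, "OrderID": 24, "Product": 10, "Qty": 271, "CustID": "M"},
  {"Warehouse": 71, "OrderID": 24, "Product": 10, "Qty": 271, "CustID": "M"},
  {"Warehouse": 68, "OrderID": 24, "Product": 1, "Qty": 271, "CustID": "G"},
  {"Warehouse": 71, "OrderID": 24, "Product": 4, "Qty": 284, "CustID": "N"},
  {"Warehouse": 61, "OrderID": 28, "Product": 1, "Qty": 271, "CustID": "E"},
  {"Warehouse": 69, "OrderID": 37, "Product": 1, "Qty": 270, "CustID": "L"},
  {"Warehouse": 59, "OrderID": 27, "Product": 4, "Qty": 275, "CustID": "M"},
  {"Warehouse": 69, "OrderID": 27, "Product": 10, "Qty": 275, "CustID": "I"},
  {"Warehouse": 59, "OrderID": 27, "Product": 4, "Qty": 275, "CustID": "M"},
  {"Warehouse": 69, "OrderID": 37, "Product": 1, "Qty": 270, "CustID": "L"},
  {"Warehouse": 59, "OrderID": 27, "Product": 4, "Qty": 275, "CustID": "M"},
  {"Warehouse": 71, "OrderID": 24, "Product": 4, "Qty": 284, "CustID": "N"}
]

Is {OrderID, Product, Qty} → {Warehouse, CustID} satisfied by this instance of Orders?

(OrderID=37, Product=4, Qty=275): 1 row → {Warehouse,CustID} = (60, J) ✓
(OrderID=24, Product=10, Qty=271): 2 rows → {Warehouse,CustID} = (71, M), (71, M) ✓
(OrderID=24, Product=1, Qty=271): 1 row → {Warehouse,CustID} = (68, G) ✓
(OrderID=24, Product=4, Qty=284): 2 rows → {Warehouse,CustID} = (71, N), (71, N) ✓
(OrderID=28, Product=1, Qty=271): 1 row → {Warehouse,CustID} = (61, E) ✓
(OrderID=37, Product=1, Qty=270): 2 rows → {Warehouse,CustID} = (69, L), (69, L) ✓
(OrderID=27, Product=4, Qty=275): 3 rows → {Warehouse,CustID} = (59, M), (59, M), (59, M) ✓
(OrderID=27, Product=10, Qty=275): 1 row → {Warehouse,CustID} = (69, I) ✓
Every {OrderID, Product, Qty} value is associated with a single {Warehouse, CustID} value, so {OrderID, Product, Qty} → {Warehouse, CustID} holds.

Yes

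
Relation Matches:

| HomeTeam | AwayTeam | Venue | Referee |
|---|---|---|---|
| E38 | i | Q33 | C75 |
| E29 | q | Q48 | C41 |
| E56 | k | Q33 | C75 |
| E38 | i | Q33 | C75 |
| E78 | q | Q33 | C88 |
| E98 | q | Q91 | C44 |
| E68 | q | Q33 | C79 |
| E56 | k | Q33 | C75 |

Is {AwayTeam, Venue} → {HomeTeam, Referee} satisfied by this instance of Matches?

No

(AwayTeam=i, Venue=Q33): 2 rows → {HomeTeam,Referee} = (E38, C75), (E38, C75) ✓
(AwayTeam=q, Venue=Q48): 1 row → {HomeTeam,Referee} = (E29, C41) ✓
(AwayTeam=k, Venue=Q33): 2 rows → {HomeTeam,Referee} = (E56, C75), (E56, C75) ✓
(AwayTeam=q, Venue=Q33): 2 rows → {HomeTeam,Referee} takes values {(E78, C88), (E68, C79)} — violation
(AwayTeam=q, Venue=Q91): 1 row → {HomeTeam,Referee} = (E98, C44) ✓
Two rows agree on {AwayTeam, Venue} but differ on {HomeTeam, Referee}, so {AwayTeam, Venue} → {HomeTeam, Referee} does not hold.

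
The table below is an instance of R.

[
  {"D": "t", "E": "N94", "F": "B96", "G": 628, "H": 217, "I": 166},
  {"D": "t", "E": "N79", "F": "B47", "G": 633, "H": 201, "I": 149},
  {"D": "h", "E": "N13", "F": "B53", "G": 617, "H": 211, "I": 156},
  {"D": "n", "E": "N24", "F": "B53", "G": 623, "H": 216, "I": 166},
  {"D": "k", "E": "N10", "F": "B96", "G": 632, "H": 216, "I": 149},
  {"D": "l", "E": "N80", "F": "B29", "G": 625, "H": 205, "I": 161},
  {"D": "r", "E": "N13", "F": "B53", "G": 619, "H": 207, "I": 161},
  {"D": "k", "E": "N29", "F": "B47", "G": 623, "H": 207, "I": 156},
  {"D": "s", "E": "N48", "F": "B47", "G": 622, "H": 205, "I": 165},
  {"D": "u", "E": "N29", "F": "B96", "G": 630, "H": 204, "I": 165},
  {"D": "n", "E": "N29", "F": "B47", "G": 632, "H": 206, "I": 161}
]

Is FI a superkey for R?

All 11 rows have distinct FI values, so FI → (all attributes) holds and FI is a superkey.

Yes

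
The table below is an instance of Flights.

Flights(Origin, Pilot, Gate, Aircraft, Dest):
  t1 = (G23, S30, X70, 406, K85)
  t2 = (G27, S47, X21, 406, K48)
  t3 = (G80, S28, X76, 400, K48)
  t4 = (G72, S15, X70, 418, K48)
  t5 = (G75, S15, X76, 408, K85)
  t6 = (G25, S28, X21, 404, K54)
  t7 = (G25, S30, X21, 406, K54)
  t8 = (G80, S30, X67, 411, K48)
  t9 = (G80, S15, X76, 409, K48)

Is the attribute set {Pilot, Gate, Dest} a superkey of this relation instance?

Yes

All 9 rows have distinct {Pilot, Gate, Dest} values, so {Pilot, Gate, Dest} → (all attributes) holds and {Pilot, Gate, Dest} is a superkey.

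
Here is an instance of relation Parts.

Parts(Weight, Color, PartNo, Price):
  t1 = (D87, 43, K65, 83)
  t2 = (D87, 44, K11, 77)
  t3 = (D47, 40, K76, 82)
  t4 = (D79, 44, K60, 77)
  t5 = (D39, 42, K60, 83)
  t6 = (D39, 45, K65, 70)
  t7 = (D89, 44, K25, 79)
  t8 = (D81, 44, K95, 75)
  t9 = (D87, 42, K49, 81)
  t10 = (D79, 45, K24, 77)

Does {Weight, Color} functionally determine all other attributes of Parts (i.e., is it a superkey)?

Yes

All 10 rows have distinct {Weight, Color} values, so {Weight, Color} → (all attributes) holds and {Weight, Color} is a superkey.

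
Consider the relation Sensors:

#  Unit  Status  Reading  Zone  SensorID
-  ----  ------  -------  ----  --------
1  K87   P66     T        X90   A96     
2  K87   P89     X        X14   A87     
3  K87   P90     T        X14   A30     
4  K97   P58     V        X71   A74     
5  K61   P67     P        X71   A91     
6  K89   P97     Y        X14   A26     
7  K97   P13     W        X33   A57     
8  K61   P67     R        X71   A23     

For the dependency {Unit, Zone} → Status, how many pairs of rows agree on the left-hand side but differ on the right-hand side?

1

(Unit=K87, Zone=X14): violating pairs (2,3) — 1 pair.
(Unit=K61, Zone=X71): all 2 rows agree on Status — 0 pairs.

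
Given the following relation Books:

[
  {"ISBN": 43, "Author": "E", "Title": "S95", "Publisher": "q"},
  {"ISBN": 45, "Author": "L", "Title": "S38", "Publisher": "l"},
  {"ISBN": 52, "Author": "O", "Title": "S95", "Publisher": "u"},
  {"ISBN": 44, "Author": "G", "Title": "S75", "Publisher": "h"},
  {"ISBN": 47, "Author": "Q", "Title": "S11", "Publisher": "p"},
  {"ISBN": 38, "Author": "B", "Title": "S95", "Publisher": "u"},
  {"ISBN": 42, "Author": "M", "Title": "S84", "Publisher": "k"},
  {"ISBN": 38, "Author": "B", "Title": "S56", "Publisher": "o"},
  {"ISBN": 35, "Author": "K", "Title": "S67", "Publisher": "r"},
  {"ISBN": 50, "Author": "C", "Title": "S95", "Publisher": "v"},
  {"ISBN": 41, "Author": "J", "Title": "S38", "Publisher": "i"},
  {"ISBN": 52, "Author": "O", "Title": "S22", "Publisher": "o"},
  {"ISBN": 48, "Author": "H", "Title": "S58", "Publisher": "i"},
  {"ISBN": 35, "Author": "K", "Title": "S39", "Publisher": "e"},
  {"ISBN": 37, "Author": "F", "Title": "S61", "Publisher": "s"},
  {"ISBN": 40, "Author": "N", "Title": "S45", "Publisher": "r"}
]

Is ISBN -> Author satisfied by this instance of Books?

Yes

ISBN=43: 1 row → Author = E ✓
ISBN=45: 1 row → Author = L ✓
ISBN=52: 2 rows → Author = O, O ✓
ISBN=44: 1 row → Author = G ✓
ISBN=47: 1 row → Author = Q ✓
ISBN=38: 2 rows → Author = B, B ✓
ISBN=42: 1 row → Author = M ✓
ISBN=35: 2 rows → Author = K, K ✓
ISBN=50: 1 row → Author = C ✓
ISBN=41: 1 row → Author = J ✓
ISBN=48: 1 row → Author = H ✓
ISBN=37: 1 row → Author = F ✓
ISBN=40: 1 row → Author = N ✓
Every ISBN value is associated with a single Author value, so ISBN -> Author holds.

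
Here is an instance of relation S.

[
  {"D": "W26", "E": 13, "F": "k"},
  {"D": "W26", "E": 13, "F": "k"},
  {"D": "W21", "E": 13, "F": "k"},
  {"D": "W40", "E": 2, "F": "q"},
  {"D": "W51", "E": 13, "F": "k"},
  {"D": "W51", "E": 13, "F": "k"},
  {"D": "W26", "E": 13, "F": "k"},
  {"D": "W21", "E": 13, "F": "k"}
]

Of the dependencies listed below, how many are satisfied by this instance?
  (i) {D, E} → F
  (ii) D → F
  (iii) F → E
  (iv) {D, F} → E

(i) {D, E} → F: every LHS value maps to a single RHS value — holds.
(ii) D → F: every LHS value maps to a single RHS value — holds.
(iii) F → E: every LHS value maps to a single RHS value — holds.
(iv) {D, F} → E: every LHS value maps to a single RHS value — holds.
4 of the 4 dependencies hold.

4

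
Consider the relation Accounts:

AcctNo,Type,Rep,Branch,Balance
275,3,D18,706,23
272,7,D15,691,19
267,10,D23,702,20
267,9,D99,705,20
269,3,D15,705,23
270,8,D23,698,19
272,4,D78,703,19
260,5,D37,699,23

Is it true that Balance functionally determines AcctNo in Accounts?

No

Balance=23: 3 rows → AcctNo takes values {275, 269, 260} — violation
Balance=19: 3 rows → AcctNo takes values {272, 270} — violation
Balance=20: 2 rows → AcctNo = 267, 267 ✓
Two rows agree on Balance but differ on AcctNo, so Balance -> AcctNo does not hold.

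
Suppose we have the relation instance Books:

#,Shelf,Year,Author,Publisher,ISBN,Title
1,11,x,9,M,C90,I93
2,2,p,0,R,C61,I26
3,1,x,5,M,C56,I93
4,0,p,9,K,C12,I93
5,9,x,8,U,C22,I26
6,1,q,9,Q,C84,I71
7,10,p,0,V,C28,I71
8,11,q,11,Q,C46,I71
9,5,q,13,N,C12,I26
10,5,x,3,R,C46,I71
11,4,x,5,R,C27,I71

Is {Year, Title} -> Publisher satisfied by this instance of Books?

(Year=x, Title=I93): rows 1, 3 → Publisher = M, M ✓
(Year=p, Title=I26): row 2 → Publisher = R ✓
(Year=p, Title=I93): row 4 → Publisher = K ✓
(Year=x, Title=I26): row 5 → Publisher = U ✓
(Year=q, Title=I71): rows 6, 8 → Publisher = Q, Q ✓
(Year=p, Title=I71): row 7 → Publisher = V ✓
(Year=q, Title=I26): row 9 → Publisher = N ✓
(Year=x, Title=I71): rows 10, 11 → Publisher = R, R ✓
Every {Year, Title} value is associated with a single Publisher value, so {Year, Title} -> Publisher holds.

Yes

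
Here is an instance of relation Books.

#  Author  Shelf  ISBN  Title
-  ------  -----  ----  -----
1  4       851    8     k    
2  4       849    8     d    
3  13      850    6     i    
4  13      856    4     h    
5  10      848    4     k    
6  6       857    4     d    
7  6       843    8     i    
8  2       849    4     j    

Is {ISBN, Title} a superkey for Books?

Yes

All 8 rows have distinct {ISBN, Title} values, so {ISBN, Title} → (all attributes) holds and {ISBN, Title} is a superkey.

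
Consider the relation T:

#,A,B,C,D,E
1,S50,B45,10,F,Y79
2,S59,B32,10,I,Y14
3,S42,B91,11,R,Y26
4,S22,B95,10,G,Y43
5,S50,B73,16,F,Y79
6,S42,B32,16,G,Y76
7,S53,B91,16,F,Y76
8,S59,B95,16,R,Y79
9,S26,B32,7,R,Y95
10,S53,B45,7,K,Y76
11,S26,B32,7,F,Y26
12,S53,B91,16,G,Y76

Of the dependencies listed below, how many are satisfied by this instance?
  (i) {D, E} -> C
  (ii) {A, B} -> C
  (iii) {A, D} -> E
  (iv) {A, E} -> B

(i) {D, E} -> C: (D=F, E=Y79): rows 1, 5 → C takes values {10, 16} — violation — fails.
(ii) {A, B} -> C: every LHS value maps to a single RHS value — holds.
(iii) {A, D} -> E: every LHS value maps to a single RHS value — holds.
(iv) {A, E} -> B: (A=S50, E=Y79): rows 1, 5 → B takes values {B45, B73} — violation; (A=S53, E=Y76): rows 7, 10, 12 → B takes values {B91, B45} — violation — fails.
2 of the 4 dependencies hold.

2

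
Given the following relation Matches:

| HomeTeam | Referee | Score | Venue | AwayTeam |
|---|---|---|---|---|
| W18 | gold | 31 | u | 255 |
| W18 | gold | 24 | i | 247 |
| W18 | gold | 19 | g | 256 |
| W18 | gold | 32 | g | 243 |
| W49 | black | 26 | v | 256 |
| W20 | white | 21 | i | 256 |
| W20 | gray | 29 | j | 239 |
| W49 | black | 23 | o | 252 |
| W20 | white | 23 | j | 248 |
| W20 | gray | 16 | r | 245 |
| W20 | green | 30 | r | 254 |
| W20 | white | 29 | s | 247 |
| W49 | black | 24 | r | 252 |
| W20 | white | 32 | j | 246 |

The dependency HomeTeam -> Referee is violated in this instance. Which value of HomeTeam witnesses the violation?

HomeTeam=W18: 4 rows → Referee = gold, gold, gold, gold ✓
HomeTeam=W49: 3 rows → Referee = black, black, black ✓
HomeTeam=W20: 7 rows → Referee takes values {white, gray, green} — violation
The only HomeTeam value with inconsistent Referee is HomeTeam=W20.

W20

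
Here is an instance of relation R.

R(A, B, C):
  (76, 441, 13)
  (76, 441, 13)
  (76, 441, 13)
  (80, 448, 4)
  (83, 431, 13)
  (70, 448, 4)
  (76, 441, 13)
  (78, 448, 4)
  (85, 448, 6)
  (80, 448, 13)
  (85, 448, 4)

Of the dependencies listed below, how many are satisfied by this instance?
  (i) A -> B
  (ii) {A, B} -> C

1

(i) A -> B: every LHS value maps to a single RHS value — holds.
(ii) {A, B} -> C: (A=80, B=448): 2 rows → C takes values {4, 13} — violation; (A=85, B=448): 2 rows → C takes values {6, 4} — violation — fails.
1 of the 2 dependencies holds.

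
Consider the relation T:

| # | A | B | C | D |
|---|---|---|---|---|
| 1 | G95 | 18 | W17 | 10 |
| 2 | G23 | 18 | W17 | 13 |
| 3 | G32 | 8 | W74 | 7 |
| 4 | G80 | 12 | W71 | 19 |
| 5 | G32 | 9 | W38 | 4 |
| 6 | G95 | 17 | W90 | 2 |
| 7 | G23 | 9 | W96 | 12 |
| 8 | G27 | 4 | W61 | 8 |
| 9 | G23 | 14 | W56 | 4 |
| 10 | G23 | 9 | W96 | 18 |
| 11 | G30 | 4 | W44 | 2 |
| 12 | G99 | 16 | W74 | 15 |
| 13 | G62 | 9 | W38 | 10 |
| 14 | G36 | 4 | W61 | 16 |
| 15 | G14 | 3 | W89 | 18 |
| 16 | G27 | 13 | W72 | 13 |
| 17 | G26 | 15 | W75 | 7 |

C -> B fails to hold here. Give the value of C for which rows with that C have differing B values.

W74

C=W17: rows 1, 2 → B = 18, 18 ✓
C=W74: rows 3, 12 → B takes values {8, 16} — violation
C=W71: row 4 → B = 12 ✓
C=W38: rows 5, 13 → B = 9, 9 ✓
C=W90: row 6 → B = 17 ✓
C=W96: rows 7, 10 → B = 9, 9 ✓
C=W61: rows 8, 14 → B = 4, 4 ✓
C=W56: row 9 → B = 14 ✓
C=W44: row 11 → B = 4 ✓
C=W89: row 15 → B = 3 ✓
C=W72: row 16 → B = 13 ✓
C=W75: row 17 → B = 15 ✓
The only C value with inconsistent B is C=W74.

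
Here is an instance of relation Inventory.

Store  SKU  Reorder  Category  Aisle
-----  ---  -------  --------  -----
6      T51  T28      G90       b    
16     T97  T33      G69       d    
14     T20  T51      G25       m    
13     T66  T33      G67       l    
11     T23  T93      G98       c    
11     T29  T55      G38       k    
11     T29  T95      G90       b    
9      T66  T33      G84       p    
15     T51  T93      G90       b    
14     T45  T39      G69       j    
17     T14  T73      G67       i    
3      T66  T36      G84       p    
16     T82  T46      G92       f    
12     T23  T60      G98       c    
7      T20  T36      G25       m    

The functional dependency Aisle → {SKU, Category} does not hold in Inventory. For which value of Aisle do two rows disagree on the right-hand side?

b

Aisle=b: 3 rows → {SKU,Category} takes values {(T51, G90), (T29, G90)} — violation
Aisle=d: 1 row → {SKU,Category} = (T97, G69) ✓
Aisle=m: 2 rows → {SKU,Category} = (T20, G25), (T20, G25) ✓
Aisle=l: 1 row → {SKU,Category} = (T66, G67) ✓
Aisle=c: 2 rows → {SKU,Category} = (T23, G98), (T23, G98) ✓
Aisle=k: 1 row → {SKU,Category} = (T29, G38) ✓
Aisle=p: 2 rows → {SKU,Category} = (T66, G84), (T66, G84) ✓
Aisle=j: 1 row → {SKU,Category} = (T45, G69) ✓
Aisle=i: 1 row → {SKU,Category} = (T14, G67) ✓
Aisle=f: 1 row → {SKU,Category} = (T82, G92) ✓
The only Aisle value with inconsistent RHS is Aisle=b.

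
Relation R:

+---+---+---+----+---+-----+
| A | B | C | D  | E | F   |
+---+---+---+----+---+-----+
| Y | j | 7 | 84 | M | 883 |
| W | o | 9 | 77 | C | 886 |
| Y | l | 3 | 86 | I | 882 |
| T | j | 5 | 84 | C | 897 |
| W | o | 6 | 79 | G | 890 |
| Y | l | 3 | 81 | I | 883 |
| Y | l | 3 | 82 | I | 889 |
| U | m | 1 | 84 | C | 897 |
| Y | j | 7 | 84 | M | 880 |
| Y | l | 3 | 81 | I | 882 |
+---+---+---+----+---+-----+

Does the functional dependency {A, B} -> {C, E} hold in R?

(A=Y, B=j): 2 rows → {C,E} = (7, M), (7, M) ✓
(A=W, B=o): 2 rows → {C,E} takes values {(9, C), (6, G)} — violation
(A=Y, B=l): 4 rows → {C,E} = (3, I), (3, I), (3, I), (3, I) ✓
(A=T, B=j): 1 row → {C,E} = (5, C) ✓
(A=U, B=m): 1 row → {C,E} = (1, C) ✓
Two rows agree on {A, B} but differ on {C, E}, so {A, B} -> {C, E} does not hold.

No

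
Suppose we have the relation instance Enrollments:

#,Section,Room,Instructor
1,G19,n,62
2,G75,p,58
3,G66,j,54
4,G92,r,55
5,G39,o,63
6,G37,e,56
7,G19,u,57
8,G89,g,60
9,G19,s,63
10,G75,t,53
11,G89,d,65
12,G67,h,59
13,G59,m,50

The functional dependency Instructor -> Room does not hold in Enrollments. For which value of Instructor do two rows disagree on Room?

63

Instructor=62: row 1 → Room = n ✓
Instructor=58: row 2 → Room = p ✓
Instructor=54: row 3 → Room = j ✓
Instructor=55: row 4 → Room = r ✓
Instructor=63: rows 5, 9 → Room takes values {o, s} — violation
Instructor=56: row 6 → Room = e ✓
Instructor=57: row 7 → Room = u ✓
Instructor=60: row 8 → Room = g ✓
Instructor=53: row 10 → Room = t ✓
Instructor=65: row 11 → Room = d ✓
Instructor=59: row 12 → Room = h ✓
Instructor=50: row 13 → Room = m ✓
The only Instructor value with inconsistent Room is Instructor=63.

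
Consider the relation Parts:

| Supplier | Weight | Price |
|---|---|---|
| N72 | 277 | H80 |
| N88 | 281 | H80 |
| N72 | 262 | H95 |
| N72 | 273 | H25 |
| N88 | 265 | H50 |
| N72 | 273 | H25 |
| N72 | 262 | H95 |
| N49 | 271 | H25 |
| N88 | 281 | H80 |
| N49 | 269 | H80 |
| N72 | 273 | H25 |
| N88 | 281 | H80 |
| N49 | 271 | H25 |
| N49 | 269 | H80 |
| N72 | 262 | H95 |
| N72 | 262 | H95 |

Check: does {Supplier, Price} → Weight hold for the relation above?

(Supplier=N72, Price=H80): 1 row → Weight = 277 ✓
(Supplier=N88, Price=H80): 3 rows → Weight = 281, 281, 281 ✓
(Supplier=N72, Price=H95): 4 rows → Weight = 262, 262, 262, 262 ✓
(Supplier=N72, Price=H25): 3 rows → Weight = 273, 273, 273 ✓
(Supplier=N88, Price=H50): 1 row → Weight = 265 ✓
(Supplier=N49, Price=H25): 2 rows → Weight = 271, 271 ✓
(Supplier=N49, Price=H80): 2 rows → Weight = 269, 269 ✓
Every {Supplier, Price} value is associated with a single Weight value, so {Supplier, Price} → Weight holds.

Yes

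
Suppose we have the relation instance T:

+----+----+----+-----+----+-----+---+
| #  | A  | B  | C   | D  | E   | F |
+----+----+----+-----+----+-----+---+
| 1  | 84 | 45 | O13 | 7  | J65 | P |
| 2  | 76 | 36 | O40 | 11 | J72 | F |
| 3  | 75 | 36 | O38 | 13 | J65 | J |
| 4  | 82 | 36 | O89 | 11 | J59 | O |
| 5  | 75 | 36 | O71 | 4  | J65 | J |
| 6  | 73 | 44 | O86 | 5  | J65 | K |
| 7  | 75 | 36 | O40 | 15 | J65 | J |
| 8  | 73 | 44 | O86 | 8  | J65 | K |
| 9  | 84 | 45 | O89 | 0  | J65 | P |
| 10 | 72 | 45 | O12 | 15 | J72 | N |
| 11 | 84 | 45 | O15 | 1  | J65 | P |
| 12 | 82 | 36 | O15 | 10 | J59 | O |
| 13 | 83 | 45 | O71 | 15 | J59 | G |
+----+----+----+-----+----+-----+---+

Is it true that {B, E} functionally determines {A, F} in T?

Yes

(B=45, E=J65): rows 1, 9, 11 → {A,F} = (84, P), (84, P), (84, P) ✓
(B=36, E=J72): row 2 → {A,F} = (76, F) ✓
(B=36, E=J65): rows 3, 5, 7 → {A,F} = (75, J), (75, J), (75, J) ✓
(B=36, E=J59): rows 4, 12 → {A,F} = (82, O), (82, O) ✓
(B=44, E=J65): rows 6, 8 → {A,F} = (73, K), (73, K) ✓
(B=45, E=J72): row 10 → {A,F} = (72, N) ✓
(B=45, E=J59): row 13 → {A,F} = (83, G) ✓
Every {B, E} value is associated with a single {A, F} value, so {B, E} → {A, F} holds.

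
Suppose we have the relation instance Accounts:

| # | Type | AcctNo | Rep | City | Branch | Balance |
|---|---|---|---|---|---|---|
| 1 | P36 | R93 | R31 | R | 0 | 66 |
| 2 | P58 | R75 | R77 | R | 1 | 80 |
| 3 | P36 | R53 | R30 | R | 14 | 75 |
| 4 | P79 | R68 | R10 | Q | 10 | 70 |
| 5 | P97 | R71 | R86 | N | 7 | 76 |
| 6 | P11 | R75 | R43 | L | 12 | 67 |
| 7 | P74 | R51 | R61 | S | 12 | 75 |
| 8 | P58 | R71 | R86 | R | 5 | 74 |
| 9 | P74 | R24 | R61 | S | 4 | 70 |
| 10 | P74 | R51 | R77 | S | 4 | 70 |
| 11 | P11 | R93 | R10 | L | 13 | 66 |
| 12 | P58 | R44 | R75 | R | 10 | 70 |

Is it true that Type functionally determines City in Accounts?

Type=P36: rows 1, 3 → City = R, R ✓
Type=P58: rows 2, 8, 12 → City = R, R, R ✓
Type=P79: row 4 → City = Q ✓
Type=P97: row 5 → City = N ✓
Type=P11: rows 6, 11 → City = L, L ✓
Type=P74: rows 7, 9, 10 → City = S, S, S ✓
Every Type value is associated with a single City value, so Type → City holds.

Yes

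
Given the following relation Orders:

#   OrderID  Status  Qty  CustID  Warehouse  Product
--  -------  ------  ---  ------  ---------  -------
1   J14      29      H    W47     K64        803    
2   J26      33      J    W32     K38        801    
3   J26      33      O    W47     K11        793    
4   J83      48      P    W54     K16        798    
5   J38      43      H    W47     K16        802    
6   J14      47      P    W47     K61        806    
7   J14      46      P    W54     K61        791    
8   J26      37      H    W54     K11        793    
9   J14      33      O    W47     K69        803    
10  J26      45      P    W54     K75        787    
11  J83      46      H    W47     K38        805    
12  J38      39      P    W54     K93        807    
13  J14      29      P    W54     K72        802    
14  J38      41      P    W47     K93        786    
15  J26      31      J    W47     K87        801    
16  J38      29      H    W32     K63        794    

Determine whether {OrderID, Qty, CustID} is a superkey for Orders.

Rows 7 and 13 have the same {OrderID, Qty, CustID} value (OrderID=J14, Qty=P, CustID=W54) but are distinct tuples, so {OrderID, Qty, CustID} does not determine every attribute — not a superkey.

No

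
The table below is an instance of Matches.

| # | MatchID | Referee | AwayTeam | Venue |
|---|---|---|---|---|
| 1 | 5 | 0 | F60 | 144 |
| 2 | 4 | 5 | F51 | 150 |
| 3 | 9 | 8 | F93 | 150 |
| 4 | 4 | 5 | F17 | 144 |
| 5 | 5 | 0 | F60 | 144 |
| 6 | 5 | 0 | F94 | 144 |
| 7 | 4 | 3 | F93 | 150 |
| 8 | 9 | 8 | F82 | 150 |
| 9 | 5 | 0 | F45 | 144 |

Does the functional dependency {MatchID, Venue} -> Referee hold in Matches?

No

(MatchID=5, Venue=144): rows 1, 5, 6, 9 → Referee = 0, 0, 0, 0 ✓
(MatchID=4, Venue=150): rows 2, 7 → Referee takes values {5, 3} — violation
(MatchID=9, Venue=150): rows 3, 8 → Referee = 8, 8 ✓
(MatchID=4, Venue=144): row 4 → Referee = 5 ✓
Two rows agree on {MatchID, Venue} but differ on Referee, so {MatchID, Venue} -> Referee does not hold.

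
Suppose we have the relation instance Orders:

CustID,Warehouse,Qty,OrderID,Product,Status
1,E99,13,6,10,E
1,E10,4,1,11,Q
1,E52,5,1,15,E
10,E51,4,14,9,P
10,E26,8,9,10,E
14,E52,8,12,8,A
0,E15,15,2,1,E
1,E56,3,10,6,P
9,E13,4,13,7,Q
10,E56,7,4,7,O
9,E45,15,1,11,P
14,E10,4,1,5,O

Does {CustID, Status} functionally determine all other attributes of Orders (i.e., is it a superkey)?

No

Two distinct rows share (CustID=1, Status=E), so {CustID, Status} does not determine every attribute — not a superkey.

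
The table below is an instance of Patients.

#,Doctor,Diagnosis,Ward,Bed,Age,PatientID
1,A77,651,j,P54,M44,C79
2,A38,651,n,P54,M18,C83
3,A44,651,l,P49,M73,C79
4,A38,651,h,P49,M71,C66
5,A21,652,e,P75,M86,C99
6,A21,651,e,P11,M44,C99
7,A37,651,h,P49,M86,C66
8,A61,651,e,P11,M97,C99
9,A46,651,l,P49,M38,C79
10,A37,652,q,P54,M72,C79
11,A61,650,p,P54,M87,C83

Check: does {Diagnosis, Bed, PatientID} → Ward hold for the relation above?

(Diagnosis=651, Bed=P54, PatientID=C79): row 1 → Ward = j ✓
(Diagnosis=651, Bed=P54, PatientID=C83): row 2 → Ward = n ✓
(Diagnosis=651, Bed=P49, PatientID=C79): rows 3, 9 → Ward = l, l ✓
(Diagnosis=651, Bed=P49, PatientID=C66): rows 4, 7 → Ward = h, h ✓
(Diagnosis=652, Bed=P75, PatientID=C99): row 5 → Ward = e ✓
(Diagnosis=651, Bed=P11, PatientID=C99): rows 6, 8 → Ward = e, e ✓
(Diagnosis=652, Bed=P54, PatientID=C79): row 10 → Ward = q ✓
(Diagnosis=650, Bed=P54, PatientID=C83): row 11 → Ward = p ✓
Every {Diagnosis, Bed, PatientID} value is associated with a single Ward value, so {Diagnosis, Bed, PatientID} → Ward holds.

Yes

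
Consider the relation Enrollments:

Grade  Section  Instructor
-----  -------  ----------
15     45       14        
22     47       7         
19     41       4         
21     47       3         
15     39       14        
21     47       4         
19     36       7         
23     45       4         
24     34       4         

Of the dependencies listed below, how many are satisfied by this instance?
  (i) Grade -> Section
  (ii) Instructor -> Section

(i) Grade -> Section: Grade=15: 2 rows → Section takes values {45, 39} — violation; Grade=19: 2 rows → Section takes values {41, 36} — violation — fails.
(ii) Instructor -> Section: Instructor=14: 2 rows → Section takes values {45, 39} — violation; Instructor=7: 2 rows → Section takes values {47, 36} — violation; Instructor=4: 4 rows → Section takes values {41, 47, 45, 34} — violation — fails.
None of the 2 dependencies hold.

0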